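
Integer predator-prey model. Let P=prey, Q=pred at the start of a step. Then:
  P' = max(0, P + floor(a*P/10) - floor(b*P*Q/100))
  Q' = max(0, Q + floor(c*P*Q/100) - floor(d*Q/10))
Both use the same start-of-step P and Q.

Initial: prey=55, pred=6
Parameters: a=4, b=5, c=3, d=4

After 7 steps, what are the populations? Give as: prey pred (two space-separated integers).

Answer: 0 9

Derivation:
Step 1: prey: 55+22-16=61; pred: 6+9-2=13
Step 2: prey: 61+24-39=46; pred: 13+23-5=31
Step 3: prey: 46+18-71=0; pred: 31+42-12=61
Step 4: prey: 0+0-0=0; pred: 61+0-24=37
Step 5: prey: 0+0-0=0; pred: 37+0-14=23
Step 6: prey: 0+0-0=0; pred: 23+0-9=14
Step 7: prey: 0+0-0=0; pred: 14+0-5=9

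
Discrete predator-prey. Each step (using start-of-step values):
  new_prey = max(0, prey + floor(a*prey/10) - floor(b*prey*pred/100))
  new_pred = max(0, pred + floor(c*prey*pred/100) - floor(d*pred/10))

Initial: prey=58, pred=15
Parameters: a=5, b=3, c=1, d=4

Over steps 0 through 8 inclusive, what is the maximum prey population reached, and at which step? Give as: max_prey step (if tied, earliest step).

Step 1: prey: 58+29-26=61; pred: 15+8-6=17
Step 2: prey: 61+30-31=60; pred: 17+10-6=21
Step 3: prey: 60+30-37=53; pred: 21+12-8=25
Step 4: prey: 53+26-39=40; pred: 25+13-10=28
Step 5: prey: 40+20-33=27; pred: 28+11-11=28
Step 6: prey: 27+13-22=18; pred: 28+7-11=24
Step 7: prey: 18+9-12=15; pred: 24+4-9=19
Step 8: prey: 15+7-8=14; pred: 19+2-7=14
Max prey = 61 at step 1

Answer: 61 1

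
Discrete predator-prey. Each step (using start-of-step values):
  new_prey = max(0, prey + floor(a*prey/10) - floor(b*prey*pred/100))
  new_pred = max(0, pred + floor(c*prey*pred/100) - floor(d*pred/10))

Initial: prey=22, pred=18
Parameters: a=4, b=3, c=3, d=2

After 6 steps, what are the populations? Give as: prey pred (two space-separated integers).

Step 1: prey: 22+8-11=19; pred: 18+11-3=26
Step 2: prey: 19+7-14=12; pred: 26+14-5=35
Step 3: prey: 12+4-12=4; pred: 35+12-7=40
Step 4: prey: 4+1-4=1; pred: 40+4-8=36
Step 5: prey: 1+0-1=0; pred: 36+1-7=30
Step 6: prey: 0+0-0=0; pred: 30+0-6=24

Answer: 0 24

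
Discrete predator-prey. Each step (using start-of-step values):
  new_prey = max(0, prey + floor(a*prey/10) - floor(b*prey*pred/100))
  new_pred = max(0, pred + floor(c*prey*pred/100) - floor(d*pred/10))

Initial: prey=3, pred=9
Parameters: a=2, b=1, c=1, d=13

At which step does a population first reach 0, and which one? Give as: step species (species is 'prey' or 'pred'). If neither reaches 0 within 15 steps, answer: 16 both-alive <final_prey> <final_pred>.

Step 1: prey: 3+0-0=3; pred: 9+0-11=0
First extinction: pred at step 1

Answer: 1 pred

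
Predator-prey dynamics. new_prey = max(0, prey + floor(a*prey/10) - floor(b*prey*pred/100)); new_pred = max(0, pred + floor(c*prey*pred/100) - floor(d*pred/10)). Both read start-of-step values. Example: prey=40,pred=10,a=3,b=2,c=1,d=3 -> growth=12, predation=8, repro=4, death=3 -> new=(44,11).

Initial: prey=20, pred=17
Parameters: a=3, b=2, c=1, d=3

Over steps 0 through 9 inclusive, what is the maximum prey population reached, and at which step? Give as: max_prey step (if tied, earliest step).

Step 1: prey: 20+6-6=20; pred: 17+3-5=15
Step 2: prey: 20+6-6=20; pred: 15+3-4=14
Step 3: prey: 20+6-5=21; pred: 14+2-4=12
Step 4: prey: 21+6-5=22; pred: 12+2-3=11
Step 5: prey: 22+6-4=24; pred: 11+2-3=10
Step 6: prey: 24+7-4=27; pred: 10+2-3=9
Step 7: prey: 27+8-4=31; pred: 9+2-2=9
Step 8: prey: 31+9-5=35; pred: 9+2-2=9
Step 9: prey: 35+10-6=39; pred: 9+3-2=10
Max prey = 39 at step 9

Answer: 39 9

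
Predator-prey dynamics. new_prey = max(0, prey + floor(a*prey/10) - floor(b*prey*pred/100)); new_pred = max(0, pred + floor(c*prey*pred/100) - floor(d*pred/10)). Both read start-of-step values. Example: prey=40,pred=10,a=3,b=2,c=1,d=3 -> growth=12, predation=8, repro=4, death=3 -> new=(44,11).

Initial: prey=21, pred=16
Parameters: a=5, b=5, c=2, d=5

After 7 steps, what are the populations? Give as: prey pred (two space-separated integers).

Step 1: prey: 21+10-16=15; pred: 16+6-8=14
Step 2: prey: 15+7-10=12; pred: 14+4-7=11
Step 3: prey: 12+6-6=12; pred: 11+2-5=8
Step 4: prey: 12+6-4=14; pred: 8+1-4=5
Step 5: prey: 14+7-3=18; pred: 5+1-2=4
Step 6: prey: 18+9-3=24; pred: 4+1-2=3
Step 7: prey: 24+12-3=33; pred: 3+1-1=3

Answer: 33 3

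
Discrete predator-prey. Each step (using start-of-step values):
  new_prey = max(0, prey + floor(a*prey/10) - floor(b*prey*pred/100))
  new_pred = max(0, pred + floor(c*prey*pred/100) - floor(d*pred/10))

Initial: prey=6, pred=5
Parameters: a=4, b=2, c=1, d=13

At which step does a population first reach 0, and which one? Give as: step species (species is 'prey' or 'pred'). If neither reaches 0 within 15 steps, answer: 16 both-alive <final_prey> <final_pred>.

Answer: 1 pred

Derivation:
Step 1: prey: 6+2-0=8; pred: 5+0-6=0
First extinction: pred at step 1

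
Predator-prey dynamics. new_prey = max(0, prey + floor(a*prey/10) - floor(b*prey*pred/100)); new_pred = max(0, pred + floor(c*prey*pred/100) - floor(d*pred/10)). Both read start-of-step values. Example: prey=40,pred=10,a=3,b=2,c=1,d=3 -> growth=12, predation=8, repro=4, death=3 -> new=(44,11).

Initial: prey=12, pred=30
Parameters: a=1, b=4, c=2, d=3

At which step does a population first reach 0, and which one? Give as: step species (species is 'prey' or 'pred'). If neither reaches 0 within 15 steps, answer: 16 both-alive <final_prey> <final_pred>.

Answer: 1 prey

Derivation:
Step 1: prey: 12+1-14=0; pred: 30+7-9=28
First extinction: prey at step 1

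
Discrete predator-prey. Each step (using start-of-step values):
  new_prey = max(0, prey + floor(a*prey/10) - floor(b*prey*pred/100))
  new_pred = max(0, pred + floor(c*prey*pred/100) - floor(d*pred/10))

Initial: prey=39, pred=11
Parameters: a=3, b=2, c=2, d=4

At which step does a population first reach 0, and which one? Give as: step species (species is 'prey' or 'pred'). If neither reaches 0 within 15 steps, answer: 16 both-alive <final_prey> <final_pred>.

Step 1: prey: 39+11-8=42; pred: 11+8-4=15
Step 2: prey: 42+12-12=42; pred: 15+12-6=21
Step 3: prey: 42+12-17=37; pred: 21+17-8=30
Step 4: prey: 37+11-22=26; pred: 30+22-12=40
Step 5: prey: 26+7-20=13; pred: 40+20-16=44
Step 6: prey: 13+3-11=5; pred: 44+11-17=38
Step 7: prey: 5+1-3=3; pred: 38+3-15=26
Step 8: prey: 3+0-1=2; pred: 26+1-10=17
Step 9: prey: 2+0-0=2; pred: 17+0-6=11
Step 10: prey: 2+0-0=2; pred: 11+0-4=7
Step 11: prey: 2+0-0=2; pred: 7+0-2=5
Step 12: prey: 2+0-0=2; pred: 5+0-2=3
Step 13: prey: 2+0-0=2; pred: 3+0-1=2
Step 14: prey: 2+0-0=2; pred: 2+0-0=2
Steps 15-15: state stable at prey=2, pred=2 (no change)
No extinction within 15 steps

Answer: 16 both-alive 2 2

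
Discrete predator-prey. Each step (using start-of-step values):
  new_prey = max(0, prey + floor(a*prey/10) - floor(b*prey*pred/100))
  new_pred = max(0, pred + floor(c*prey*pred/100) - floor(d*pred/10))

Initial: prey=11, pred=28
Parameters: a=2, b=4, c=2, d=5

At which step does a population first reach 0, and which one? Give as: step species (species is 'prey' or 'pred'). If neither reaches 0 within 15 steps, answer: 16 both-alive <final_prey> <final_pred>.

Answer: 16 both-alive 1 1

Derivation:
Step 1: prey: 11+2-12=1; pred: 28+6-14=20
Step 2: prey: 1+0-0=1; pred: 20+0-10=10
Step 3: prey: 1+0-0=1; pred: 10+0-5=5
Step 4: prey: 1+0-0=1; pred: 5+0-2=3
Step 5: prey: 1+0-0=1; pred: 3+0-1=2
Step 6: prey: 1+0-0=1; pred: 2+0-1=1
Step 7: prey: 1+0-0=1; pred: 1+0-0=1
Steps 8-15: state stable at prey=1, pred=1 (no change)
No extinction within 15 steps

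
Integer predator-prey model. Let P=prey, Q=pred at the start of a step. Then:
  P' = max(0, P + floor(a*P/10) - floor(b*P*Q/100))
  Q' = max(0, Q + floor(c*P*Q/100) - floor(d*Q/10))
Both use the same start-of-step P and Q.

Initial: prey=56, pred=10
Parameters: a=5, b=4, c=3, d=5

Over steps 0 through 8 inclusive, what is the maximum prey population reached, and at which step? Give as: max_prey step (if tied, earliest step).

Step 1: prey: 56+28-22=62; pred: 10+16-5=21
Step 2: prey: 62+31-52=41; pred: 21+39-10=50
Step 3: prey: 41+20-82=0; pred: 50+61-25=86
Step 4: prey: 0+0-0=0; pred: 86+0-43=43
Step 5: prey: 0+0-0=0; pred: 43+0-21=22
Step 6: prey: 0+0-0=0; pred: 22+0-11=11
Step 7: prey: 0+0-0=0; pred: 11+0-5=6
Step 8: prey: 0+0-0=0; pred: 6+0-3=3
Max prey = 62 at step 1

Answer: 62 1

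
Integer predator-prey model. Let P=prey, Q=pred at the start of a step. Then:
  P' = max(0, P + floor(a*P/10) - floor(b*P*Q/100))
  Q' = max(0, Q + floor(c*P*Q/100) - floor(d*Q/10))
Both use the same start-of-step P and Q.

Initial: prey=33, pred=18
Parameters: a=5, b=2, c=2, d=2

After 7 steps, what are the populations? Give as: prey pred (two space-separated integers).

Answer: 0 51

Derivation:
Step 1: prey: 33+16-11=38; pred: 18+11-3=26
Step 2: prey: 38+19-19=38; pred: 26+19-5=40
Step 3: prey: 38+19-30=27; pred: 40+30-8=62
Step 4: prey: 27+13-33=7; pred: 62+33-12=83
Step 5: prey: 7+3-11=0; pred: 83+11-16=78
Step 6: prey: 0+0-0=0; pred: 78+0-15=63
Step 7: prey: 0+0-0=0; pred: 63+0-12=51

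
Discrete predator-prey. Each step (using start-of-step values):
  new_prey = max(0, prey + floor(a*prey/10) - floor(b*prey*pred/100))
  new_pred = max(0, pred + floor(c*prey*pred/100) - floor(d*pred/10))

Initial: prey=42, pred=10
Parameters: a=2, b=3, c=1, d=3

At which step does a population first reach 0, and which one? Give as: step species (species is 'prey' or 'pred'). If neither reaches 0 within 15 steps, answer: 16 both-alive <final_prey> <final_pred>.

Answer: 16 both-alive 25 3

Derivation:
Step 1: prey: 42+8-12=38; pred: 10+4-3=11
Step 2: prey: 38+7-12=33; pred: 11+4-3=12
Step 3: prey: 33+6-11=28; pred: 12+3-3=12
Step 4: prey: 28+5-10=23; pred: 12+3-3=12
Step 5: prey: 23+4-8=19; pred: 12+2-3=11
Step 6: prey: 19+3-6=16; pred: 11+2-3=10
Step 7: prey: 16+3-4=15; pred: 10+1-3=8
Step 8: prey: 15+3-3=15; pred: 8+1-2=7
Step 9: prey: 15+3-3=15; pred: 7+1-2=6
Step 10: prey: 15+3-2=16; pred: 6+0-1=5
Step 11: prey: 16+3-2=17; pred: 5+0-1=4
Step 12: prey: 17+3-2=18; pred: 4+0-1=3
Step 13: prey: 18+3-1=20; pred: 3+0-0=3
Step 14: prey: 20+4-1=23; pred: 3+0-0=3
Step 15: prey: 23+4-2=25; pred: 3+0-0=3
No extinction within 15 steps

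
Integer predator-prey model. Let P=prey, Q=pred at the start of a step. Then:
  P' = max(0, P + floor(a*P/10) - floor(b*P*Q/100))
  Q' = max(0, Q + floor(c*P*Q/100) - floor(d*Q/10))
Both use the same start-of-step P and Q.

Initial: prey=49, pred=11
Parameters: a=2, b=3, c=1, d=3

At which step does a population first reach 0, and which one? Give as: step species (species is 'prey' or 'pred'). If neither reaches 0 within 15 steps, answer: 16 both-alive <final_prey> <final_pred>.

Step 1: prey: 49+9-16=42; pred: 11+5-3=13
Step 2: prey: 42+8-16=34; pred: 13+5-3=15
Step 3: prey: 34+6-15=25; pred: 15+5-4=16
Step 4: prey: 25+5-12=18; pred: 16+4-4=16
Step 5: prey: 18+3-8=13; pred: 16+2-4=14
Step 6: prey: 13+2-5=10; pred: 14+1-4=11
Step 7: prey: 10+2-3=9; pred: 11+1-3=9
Step 8: prey: 9+1-2=8; pred: 9+0-2=7
Step 9: prey: 8+1-1=8; pred: 7+0-2=5
Step 10: prey: 8+1-1=8; pred: 5+0-1=4
Step 11: prey: 8+1-0=9; pred: 4+0-1=3
Step 12: prey: 9+1-0=10; pred: 3+0-0=3
Step 13: prey: 10+2-0=12; pred: 3+0-0=3
Step 14: prey: 12+2-1=13; pred: 3+0-0=3
Step 15: prey: 13+2-1=14; pred: 3+0-0=3
No extinction within 15 steps

Answer: 16 both-alive 14 3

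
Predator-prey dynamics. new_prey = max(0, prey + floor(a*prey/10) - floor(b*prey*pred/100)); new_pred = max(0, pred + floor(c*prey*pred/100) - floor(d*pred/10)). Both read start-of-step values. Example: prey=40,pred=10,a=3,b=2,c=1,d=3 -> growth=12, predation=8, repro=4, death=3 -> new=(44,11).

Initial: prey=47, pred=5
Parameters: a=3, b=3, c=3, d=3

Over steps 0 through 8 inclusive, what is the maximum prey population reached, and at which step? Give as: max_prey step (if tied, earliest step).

Step 1: prey: 47+14-7=54; pred: 5+7-1=11
Step 2: prey: 54+16-17=53; pred: 11+17-3=25
Step 3: prey: 53+15-39=29; pred: 25+39-7=57
Step 4: prey: 29+8-49=0; pred: 57+49-17=89
Step 5: prey: 0+0-0=0; pred: 89+0-26=63
Step 6: prey: 0+0-0=0; pred: 63+0-18=45
Step 7: prey: 0+0-0=0; pred: 45+0-13=32
Step 8: prey: 0+0-0=0; pred: 32+0-9=23
Max prey = 54 at step 1

Answer: 54 1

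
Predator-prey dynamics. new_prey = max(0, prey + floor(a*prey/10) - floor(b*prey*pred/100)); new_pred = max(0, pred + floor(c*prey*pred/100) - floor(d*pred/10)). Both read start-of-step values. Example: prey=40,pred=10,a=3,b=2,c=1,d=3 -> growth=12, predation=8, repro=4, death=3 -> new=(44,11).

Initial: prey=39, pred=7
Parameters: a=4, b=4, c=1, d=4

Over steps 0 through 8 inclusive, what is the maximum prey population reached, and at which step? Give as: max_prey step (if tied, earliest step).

Step 1: prey: 39+15-10=44; pred: 7+2-2=7
Step 2: prey: 44+17-12=49; pred: 7+3-2=8
Step 3: prey: 49+19-15=53; pred: 8+3-3=8
Step 4: prey: 53+21-16=58; pred: 8+4-3=9
Step 5: prey: 58+23-20=61; pred: 9+5-3=11
Step 6: prey: 61+24-26=59; pred: 11+6-4=13
Step 7: prey: 59+23-30=52; pred: 13+7-5=15
Step 8: prey: 52+20-31=41; pred: 15+7-6=16
Max prey = 61 at step 5

Answer: 61 5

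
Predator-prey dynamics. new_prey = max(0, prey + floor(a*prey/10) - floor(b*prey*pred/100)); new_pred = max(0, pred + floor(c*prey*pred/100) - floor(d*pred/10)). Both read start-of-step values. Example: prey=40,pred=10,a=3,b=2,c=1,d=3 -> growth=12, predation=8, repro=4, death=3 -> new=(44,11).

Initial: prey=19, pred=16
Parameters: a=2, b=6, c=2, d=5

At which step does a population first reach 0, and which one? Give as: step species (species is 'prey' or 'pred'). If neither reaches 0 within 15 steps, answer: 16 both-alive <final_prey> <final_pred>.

Answer: 16 both-alive 1 1

Derivation:
Step 1: prey: 19+3-18=4; pred: 16+6-8=14
Step 2: prey: 4+0-3=1; pred: 14+1-7=8
Step 3: prey: 1+0-0=1; pred: 8+0-4=4
Step 4: prey: 1+0-0=1; pred: 4+0-2=2
Step 5: prey: 1+0-0=1; pred: 2+0-1=1
Step 6: prey: 1+0-0=1; pred: 1+0-0=1
Steps 7-15: state stable at prey=1, pred=1 (no change)
No extinction within 15 steps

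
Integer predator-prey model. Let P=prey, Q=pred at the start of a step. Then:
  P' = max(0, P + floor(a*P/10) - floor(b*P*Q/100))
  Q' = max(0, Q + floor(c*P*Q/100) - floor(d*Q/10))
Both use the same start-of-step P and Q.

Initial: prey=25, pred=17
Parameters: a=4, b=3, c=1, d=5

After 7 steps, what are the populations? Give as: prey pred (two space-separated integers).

Step 1: prey: 25+10-12=23; pred: 17+4-8=13
Step 2: prey: 23+9-8=24; pred: 13+2-6=9
Step 3: prey: 24+9-6=27; pred: 9+2-4=7
Step 4: prey: 27+10-5=32; pred: 7+1-3=5
Step 5: prey: 32+12-4=40; pred: 5+1-2=4
Step 6: prey: 40+16-4=52; pred: 4+1-2=3
Step 7: prey: 52+20-4=68; pred: 3+1-1=3

Answer: 68 3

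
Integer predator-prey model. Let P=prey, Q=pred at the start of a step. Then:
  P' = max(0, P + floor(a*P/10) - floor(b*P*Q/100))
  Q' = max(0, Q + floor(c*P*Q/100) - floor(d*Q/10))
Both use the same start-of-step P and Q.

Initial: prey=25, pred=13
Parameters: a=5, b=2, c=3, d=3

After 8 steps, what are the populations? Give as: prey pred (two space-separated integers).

Step 1: prey: 25+12-6=31; pred: 13+9-3=19
Step 2: prey: 31+15-11=35; pred: 19+17-5=31
Step 3: prey: 35+17-21=31; pred: 31+32-9=54
Step 4: prey: 31+15-33=13; pred: 54+50-16=88
Step 5: prey: 13+6-22=0; pred: 88+34-26=96
Step 6: prey: 0+0-0=0; pred: 96+0-28=68
Step 7: prey: 0+0-0=0; pred: 68+0-20=48
Step 8: prey: 0+0-0=0; pred: 48+0-14=34

Answer: 0 34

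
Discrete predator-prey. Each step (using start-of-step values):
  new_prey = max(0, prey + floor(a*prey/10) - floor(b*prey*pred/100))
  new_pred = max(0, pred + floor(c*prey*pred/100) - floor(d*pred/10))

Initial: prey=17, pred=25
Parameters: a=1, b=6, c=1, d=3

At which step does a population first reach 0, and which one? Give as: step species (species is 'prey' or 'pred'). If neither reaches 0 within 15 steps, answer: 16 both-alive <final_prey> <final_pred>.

Answer: 1 prey

Derivation:
Step 1: prey: 17+1-25=0; pred: 25+4-7=22
First extinction: prey at step 1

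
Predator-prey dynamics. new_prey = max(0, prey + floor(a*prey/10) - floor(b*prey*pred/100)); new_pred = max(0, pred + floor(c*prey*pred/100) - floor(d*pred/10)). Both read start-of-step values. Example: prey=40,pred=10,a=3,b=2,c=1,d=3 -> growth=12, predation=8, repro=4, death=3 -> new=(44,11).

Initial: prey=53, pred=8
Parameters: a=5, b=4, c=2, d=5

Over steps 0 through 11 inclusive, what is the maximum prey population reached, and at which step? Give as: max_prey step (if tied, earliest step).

Step 1: prey: 53+26-16=63; pred: 8+8-4=12
Step 2: prey: 63+31-30=64; pred: 12+15-6=21
Step 3: prey: 64+32-53=43; pred: 21+26-10=37
Step 4: prey: 43+21-63=1; pred: 37+31-18=50
Step 5: prey: 1+0-2=0; pred: 50+1-25=26
Step 6: prey: 0+0-0=0; pred: 26+0-13=13
Step 7: prey: 0+0-0=0; pred: 13+0-6=7
Step 8: prey: 0+0-0=0; pred: 7+0-3=4
Step 9: prey: 0+0-0=0; pred: 4+0-2=2
Step 10: prey: 0+0-0=0; pred: 2+0-1=1
Step 11: prey: 0+0-0=0; pred: 1+0-0=1
Max prey = 64 at step 2

Answer: 64 2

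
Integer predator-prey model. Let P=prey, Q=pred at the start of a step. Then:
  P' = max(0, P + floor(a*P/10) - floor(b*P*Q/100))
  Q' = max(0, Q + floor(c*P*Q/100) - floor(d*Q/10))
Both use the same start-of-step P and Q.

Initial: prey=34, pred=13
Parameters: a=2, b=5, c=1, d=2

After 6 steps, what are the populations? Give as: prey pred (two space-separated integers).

Step 1: prey: 34+6-22=18; pred: 13+4-2=15
Step 2: prey: 18+3-13=8; pred: 15+2-3=14
Step 3: prey: 8+1-5=4; pred: 14+1-2=13
Step 4: prey: 4+0-2=2; pred: 13+0-2=11
Step 5: prey: 2+0-1=1; pred: 11+0-2=9
Step 6: prey: 1+0-0=1; pred: 9+0-1=8

Answer: 1 8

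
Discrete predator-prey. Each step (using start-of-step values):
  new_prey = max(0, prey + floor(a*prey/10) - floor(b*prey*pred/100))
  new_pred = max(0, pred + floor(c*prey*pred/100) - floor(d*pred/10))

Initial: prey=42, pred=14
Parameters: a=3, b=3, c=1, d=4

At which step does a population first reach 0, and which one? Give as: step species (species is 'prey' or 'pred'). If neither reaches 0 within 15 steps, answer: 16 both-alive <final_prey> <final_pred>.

Step 1: prey: 42+12-17=37; pred: 14+5-5=14
Step 2: prey: 37+11-15=33; pred: 14+5-5=14
Step 3: prey: 33+9-13=29; pred: 14+4-5=13
Step 4: prey: 29+8-11=26; pred: 13+3-5=11
Step 5: prey: 26+7-8=25; pred: 11+2-4=9
Step 6: prey: 25+7-6=26; pred: 9+2-3=8
Step 7: prey: 26+7-6=27; pred: 8+2-3=7
Step 8: prey: 27+8-5=30; pred: 7+1-2=6
Step 9: prey: 30+9-5=34; pred: 6+1-2=5
Step 10: prey: 34+10-5=39; pred: 5+1-2=4
Step 11: prey: 39+11-4=46; pred: 4+1-1=4
Step 12: prey: 46+13-5=54; pred: 4+1-1=4
Step 13: prey: 54+16-6=64; pred: 4+2-1=5
Step 14: prey: 64+19-9=74; pred: 5+3-2=6
Step 15: prey: 74+22-13=83; pred: 6+4-2=8
No extinction within 15 steps

Answer: 16 both-alive 83 8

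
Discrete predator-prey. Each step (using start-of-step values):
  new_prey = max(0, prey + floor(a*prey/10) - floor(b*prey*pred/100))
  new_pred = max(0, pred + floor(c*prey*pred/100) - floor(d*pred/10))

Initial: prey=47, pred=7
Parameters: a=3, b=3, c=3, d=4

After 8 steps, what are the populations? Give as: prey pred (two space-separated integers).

Step 1: prey: 47+14-9=52; pred: 7+9-2=14
Step 2: prey: 52+15-21=46; pred: 14+21-5=30
Step 3: prey: 46+13-41=18; pred: 30+41-12=59
Step 4: prey: 18+5-31=0; pred: 59+31-23=67
Step 5: prey: 0+0-0=0; pred: 67+0-26=41
Step 6: prey: 0+0-0=0; pred: 41+0-16=25
Step 7: prey: 0+0-0=0; pred: 25+0-10=15
Step 8: prey: 0+0-0=0; pred: 15+0-6=9

Answer: 0 9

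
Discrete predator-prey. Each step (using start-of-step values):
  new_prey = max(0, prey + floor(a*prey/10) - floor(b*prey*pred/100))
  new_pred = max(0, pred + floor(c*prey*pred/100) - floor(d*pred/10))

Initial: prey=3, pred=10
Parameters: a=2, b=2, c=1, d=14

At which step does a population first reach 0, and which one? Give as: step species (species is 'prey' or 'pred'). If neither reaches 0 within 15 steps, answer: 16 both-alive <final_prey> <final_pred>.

Step 1: prey: 3+0-0=3; pred: 10+0-14=0
First extinction: pred at step 1

Answer: 1 pred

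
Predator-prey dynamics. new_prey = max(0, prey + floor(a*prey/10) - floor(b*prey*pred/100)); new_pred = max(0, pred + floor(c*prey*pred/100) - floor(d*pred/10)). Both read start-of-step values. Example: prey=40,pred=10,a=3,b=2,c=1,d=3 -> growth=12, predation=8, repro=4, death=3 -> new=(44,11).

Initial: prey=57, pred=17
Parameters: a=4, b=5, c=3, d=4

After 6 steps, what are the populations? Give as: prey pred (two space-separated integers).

Answer: 0 9

Derivation:
Step 1: prey: 57+22-48=31; pred: 17+29-6=40
Step 2: prey: 31+12-62=0; pred: 40+37-16=61
Step 3: prey: 0+0-0=0; pred: 61+0-24=37
Step 4: prey: 0+0-0=0; pred: 37+0-14=23
Step 5: prey: 0+0-0=0; pred: 23+0-9=14
Step 6: prey: 0+0-0=0; pred: 14+0-5=9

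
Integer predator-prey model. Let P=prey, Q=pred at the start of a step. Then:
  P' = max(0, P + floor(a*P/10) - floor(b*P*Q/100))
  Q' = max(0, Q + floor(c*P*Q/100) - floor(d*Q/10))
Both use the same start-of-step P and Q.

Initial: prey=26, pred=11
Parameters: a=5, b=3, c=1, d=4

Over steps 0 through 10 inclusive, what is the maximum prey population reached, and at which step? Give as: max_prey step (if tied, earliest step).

Answer: 108 7

Derivation:
Step 1: prey: 26+13-8=31; pred: 11+2-4=9
Step 2: prey: 31+15-8=38; pred: 9+2-3=8
Step 3: prey: 38+19-9=48; pred: 8+3-3=8
Step 4: prey: 48+24-11=61; pred: 8+3-3=8
Step 5: prey: 61+30-14=77; pred: 8+4-3=9
Step 6: prey: 77+38-20=95; pred: 9+6-3=12
Step 7: prey: 95+47-34=108; pred: 12+11-4=19
Step 8: prey: 108+54-61=101; pred: 19+20-7=32
Step 9: prey: 101+50-96=55; pred: 32+32-12=52
Step 10: prey: 55+27-85=0; pred: 52+28-20=60
Max prey = 108 at step 7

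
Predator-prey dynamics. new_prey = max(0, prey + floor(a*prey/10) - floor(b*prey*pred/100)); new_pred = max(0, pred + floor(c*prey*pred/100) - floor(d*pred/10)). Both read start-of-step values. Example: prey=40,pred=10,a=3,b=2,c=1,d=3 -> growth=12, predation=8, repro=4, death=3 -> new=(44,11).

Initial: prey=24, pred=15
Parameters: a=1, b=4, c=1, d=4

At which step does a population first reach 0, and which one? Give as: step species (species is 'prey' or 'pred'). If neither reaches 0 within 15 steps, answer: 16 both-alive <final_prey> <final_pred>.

Answer: 16 both-alive 5 2

Derivation:
Step 1: prey: 24+2-14=12; pred: 15+3-6=12
Step 2: prey: 12+1-5=8; pred: 12+1-4=9
Step 3: prey: 8+0-2=6; pred: 9+0-3=6
Step 4: prey: 6+0-1=5; pred: 6+0-2=4
Step 5: prey: 5+0-0=5; pred: 4+0-1=3
Step 6: prey: 5+0-0=5; pred: 3+0-1=2
Step 7: prey: 5+0-0=5; pred: 2+0-0=2
Steps 8-15: state stable at prey=5, pred=2 (no change)
No extinction within 15 steps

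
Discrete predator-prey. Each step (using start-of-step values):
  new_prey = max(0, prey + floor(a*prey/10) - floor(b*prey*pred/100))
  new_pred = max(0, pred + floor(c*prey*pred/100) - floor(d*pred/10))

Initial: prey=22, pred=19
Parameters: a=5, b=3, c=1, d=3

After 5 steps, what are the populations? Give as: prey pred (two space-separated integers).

Step 1: prey: 22+11-12=21; pred: 19+4-5=18
Step 2: prey: 21+10-11=20; pred: 18+3-5=16
Step 3: prey: 20+10-9=21; pred: 16+3-4=15
Step 4: prey: 21+10-9=22; pred: 15+3-4=14
Step 5: prey: 22+11-9=24; pred: 14+3-4=13

Answer: 24 13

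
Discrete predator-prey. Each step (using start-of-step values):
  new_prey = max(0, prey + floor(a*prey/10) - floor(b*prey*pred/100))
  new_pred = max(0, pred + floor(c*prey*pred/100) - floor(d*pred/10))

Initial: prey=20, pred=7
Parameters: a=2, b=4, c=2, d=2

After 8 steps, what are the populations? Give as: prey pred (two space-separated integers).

Step 1: prey: 20+4-5=19; pred: 7+2-1=8
Step 2: prey: 19+3-6=16; pred: 8+3-1=10
Step 3: prey: 16+3-6=13; pred: 10+3-2=11
Step 4: prey: 13+2-5=10; pred: 11+2-2=11
Step 5: prey: 10+2-4=8; pred: 11+2-2=11
Step 6: prey: 8+1-3=6; pred: 11+1-2=10
Step 7: prey: 6+1-2=5; pred: 10+1-2=9
Step 8: prey: 5+1-1=5; pred: 9+0-1=8

Answer: 5 8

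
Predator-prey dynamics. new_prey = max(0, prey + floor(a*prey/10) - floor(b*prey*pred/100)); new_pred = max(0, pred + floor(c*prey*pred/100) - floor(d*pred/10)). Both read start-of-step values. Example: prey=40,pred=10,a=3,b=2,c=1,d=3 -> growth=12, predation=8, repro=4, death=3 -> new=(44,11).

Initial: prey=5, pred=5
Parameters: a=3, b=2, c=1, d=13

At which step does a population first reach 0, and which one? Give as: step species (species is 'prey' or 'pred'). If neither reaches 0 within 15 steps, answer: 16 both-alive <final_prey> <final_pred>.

Step 1: prey: 5+1-0=6; pred: 5+0-6=0
First extinction: pred at step 1

Answer: 1 pred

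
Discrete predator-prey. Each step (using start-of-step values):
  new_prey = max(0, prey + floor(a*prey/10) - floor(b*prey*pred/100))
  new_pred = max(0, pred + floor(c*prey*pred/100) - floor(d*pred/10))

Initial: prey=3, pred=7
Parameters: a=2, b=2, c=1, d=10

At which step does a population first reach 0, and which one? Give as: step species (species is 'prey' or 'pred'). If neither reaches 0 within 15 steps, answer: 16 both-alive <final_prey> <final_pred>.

Step 1: prey: 3+0-0=3; pred: 7+0-7=0
First extinction: pred at step 1

Answer: 1 pred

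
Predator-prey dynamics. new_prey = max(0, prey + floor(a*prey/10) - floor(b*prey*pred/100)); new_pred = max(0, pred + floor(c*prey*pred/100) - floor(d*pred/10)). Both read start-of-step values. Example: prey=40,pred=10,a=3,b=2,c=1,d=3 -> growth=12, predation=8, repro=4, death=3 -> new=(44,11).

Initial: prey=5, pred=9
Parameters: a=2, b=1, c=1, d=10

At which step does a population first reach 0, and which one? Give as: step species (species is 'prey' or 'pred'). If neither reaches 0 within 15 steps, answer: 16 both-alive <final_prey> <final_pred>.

Step 1: prey: 5+1-0=6; pred: 9+0-9=0
First extinction: pred at step 1

Answer: 1 pred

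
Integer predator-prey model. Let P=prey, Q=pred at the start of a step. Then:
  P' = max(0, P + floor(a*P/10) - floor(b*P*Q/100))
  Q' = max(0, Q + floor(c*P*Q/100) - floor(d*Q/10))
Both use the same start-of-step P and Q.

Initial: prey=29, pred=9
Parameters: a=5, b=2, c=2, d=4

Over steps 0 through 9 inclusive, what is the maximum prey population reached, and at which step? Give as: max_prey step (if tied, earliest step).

Answer: 61 4

Derivation:
Step 1: prey: 29+14-5=38; pred: 9+5-3=11
Step 2: prey: 38+19-8=49; pred: 11+8-4=15
Step 3: prey: 49+24-14=59; pred: 15+14-6=23
Step 4: prey: 59+29-27=61; pred: 23+27-9=41
Step 5: prey: 61+30-50=41; pred: 41+50-16=75
Step 6: prey: 41+20-61=0; pred: 75+61-30=106
Step 7: prey: 0+0-0=0; pred: 106+0-42=64
Step 8: prey: 0+0-0=0; pred: 64+0-25=39
Step 9: prey: 0+0-0=0; pred: 39+0-15=24
Max prey = 61 at step 4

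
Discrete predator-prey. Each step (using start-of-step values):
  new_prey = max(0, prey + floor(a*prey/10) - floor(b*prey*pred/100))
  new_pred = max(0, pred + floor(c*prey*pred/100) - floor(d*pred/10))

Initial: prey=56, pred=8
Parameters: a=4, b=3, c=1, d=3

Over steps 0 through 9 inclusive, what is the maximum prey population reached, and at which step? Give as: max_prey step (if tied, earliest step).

Step 1: prey: 56+22-13=65; pred: 8+4-2=10
Step 2: prey: 65+26-19=72; pred: 10+6-3=13
Step 3: prey: 72+28-28=72; pred: 13+9-3=19
Step 4: prey: 72+28-41=59; pred: 19+13-5=27
Step 5: prey: 59+23-47=35; pred: 27+15-8=34
Step 6: prey: 35+14-35=14; pred: 34+11-10=35
Step 7: prey: 14+5-14=5; pred: 35+4-10=29
Step 8: prey: 5+2-4=3; pred: 29+1-8=22
Step 9: prey: 3+1-1=3; pred: 22+0-6=16
Max prey = 72 at step 2

Answer: 72 2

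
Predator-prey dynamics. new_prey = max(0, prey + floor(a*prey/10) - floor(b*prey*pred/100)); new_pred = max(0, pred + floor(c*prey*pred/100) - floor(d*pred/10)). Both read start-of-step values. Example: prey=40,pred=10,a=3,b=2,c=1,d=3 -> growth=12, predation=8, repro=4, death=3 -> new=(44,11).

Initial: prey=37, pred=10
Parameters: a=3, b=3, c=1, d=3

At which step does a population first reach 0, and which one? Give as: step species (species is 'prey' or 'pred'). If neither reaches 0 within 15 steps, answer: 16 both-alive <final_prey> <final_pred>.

Answer: 16 both-alive 37 10

Derivation:
Step 1: prey: 37+11-11=37; pred: 10+3-3=10
Steps 2-15: state stable at prey=37, pred=10 (no change)
No extinction within 15 steps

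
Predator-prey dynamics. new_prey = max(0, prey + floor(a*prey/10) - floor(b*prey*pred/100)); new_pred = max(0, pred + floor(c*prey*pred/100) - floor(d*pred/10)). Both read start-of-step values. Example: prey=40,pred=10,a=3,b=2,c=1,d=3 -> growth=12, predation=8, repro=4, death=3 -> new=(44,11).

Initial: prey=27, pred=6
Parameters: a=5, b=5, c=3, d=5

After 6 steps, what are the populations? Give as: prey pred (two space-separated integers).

Step 1: prey: 27+13-8=32; pred: 6+4-3=7
Step 2: prey: 32+16-11=37; pred: 7+6-3=10
Step 3: prey: 37+18-18=37; pred: 10+11-5=16
Step 4: prey: 37+18-29=26; pred: 16+17-8=25
Step 5: prey: 26+13-32=7; pred: 25+19-12=32
Step 6: prey: 7+3-11=0; pred: 32+6-16=22

Answer: 0 22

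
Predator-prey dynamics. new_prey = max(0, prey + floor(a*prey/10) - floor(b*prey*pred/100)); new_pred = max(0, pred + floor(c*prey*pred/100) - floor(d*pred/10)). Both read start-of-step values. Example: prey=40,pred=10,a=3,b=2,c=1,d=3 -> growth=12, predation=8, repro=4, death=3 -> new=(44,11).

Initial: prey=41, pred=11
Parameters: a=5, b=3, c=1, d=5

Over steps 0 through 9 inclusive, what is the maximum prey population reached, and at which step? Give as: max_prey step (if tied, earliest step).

Step 1: prey: 41+20-13=48; pred: 11+4-5=10
Step 2: prey: 48+24-14=58; pred: 10+4-5=9
Step 3: prey: 58+29-15=72; pred: 9+5-4=10
Step 4: prey: 72+36-21=87; pred: 10+7-5=12
Step 5: prey: 87+43-31=99; pred: 12+10-6=16
Step 6: prey: 99+49-47=101; pred: 16+15-8=23
Step 7: prey: 101+50-69=82; pred: 23+23-11=35
Step 8: prey: 82+41-86=37; pred: 35+28-17=46
Step 9: prey: 37+18-51=4; pred: 46+17-23=40
Max prey = 101 at step 6

Answer: 101 6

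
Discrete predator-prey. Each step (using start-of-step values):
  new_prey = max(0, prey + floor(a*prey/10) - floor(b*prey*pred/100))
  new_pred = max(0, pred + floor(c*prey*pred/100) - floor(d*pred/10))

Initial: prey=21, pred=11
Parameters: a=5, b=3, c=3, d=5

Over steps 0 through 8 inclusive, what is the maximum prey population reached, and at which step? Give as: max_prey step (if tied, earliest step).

Step 1: prey: 21+10-6=25; pred: 11+6-5=12
Step 2: prey: 25+12-9=28; pred: 12+9-6=15
Step 3: prey: 28+14-12=30; pred: 15+12-7=20
Step 4: prey: 30+15-18=27; pred: 20+18-10=28
Step 5: prey: 27+13-22=18; pred: 28+22-14=36
Step 6: prey: 18+9-19=8; pred: 36+19-18=37
Step 7: prey: 8+4-8=4; pred: 37+8-18=27
Step 8: prey: 4+2-3=3; pred: 27+3-13=17
Max prey = 30 at step 3

Answer: 30 3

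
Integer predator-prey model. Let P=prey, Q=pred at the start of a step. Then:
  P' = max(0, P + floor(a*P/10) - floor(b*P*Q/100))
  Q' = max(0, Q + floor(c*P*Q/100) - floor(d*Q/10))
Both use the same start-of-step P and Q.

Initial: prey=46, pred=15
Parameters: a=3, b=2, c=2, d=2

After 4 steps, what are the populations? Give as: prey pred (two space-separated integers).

Answer: 0 72

Derivation:
Step 1: prey: 46+13-13=46; pred: 15+13-3=25
Step 2: prey: 46+13-23=36; pred: 25+23-5=43
Step 3: prey: 36+10-30=16; pred: 43+30-8=65
Step 4: prey: 16+4-20=0; pred: 65+20-13=72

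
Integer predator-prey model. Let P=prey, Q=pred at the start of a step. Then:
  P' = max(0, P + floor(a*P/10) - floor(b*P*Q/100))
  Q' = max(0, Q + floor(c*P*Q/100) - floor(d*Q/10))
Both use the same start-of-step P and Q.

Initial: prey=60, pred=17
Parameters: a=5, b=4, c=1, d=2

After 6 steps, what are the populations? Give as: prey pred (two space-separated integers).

Step 1: prey: 60+30-40=50; pred: 17+10-3=24
Step 2: prey: 50+25-48=27; pred: 24+12-4=32
Step 3: prey: 27+13-34=6; pred: 32+8-6=34
Step 4: prey: 6+3-8=1; pred: 34+2-6=30
Step 5: prey: 1+0-1=0; pred: 30+0-6=24
Step 6: prey: 0+0-0=0; pred: 24+0-4=20

Answer: 0 20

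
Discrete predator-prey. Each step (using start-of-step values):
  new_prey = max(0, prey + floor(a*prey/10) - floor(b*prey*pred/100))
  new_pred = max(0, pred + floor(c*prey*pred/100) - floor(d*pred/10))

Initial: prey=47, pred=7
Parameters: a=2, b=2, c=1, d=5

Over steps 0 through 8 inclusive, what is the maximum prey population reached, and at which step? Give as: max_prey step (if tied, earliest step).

Step 1: prey: 47+9-6=50; pred: 7+3-3=7
Step 2: prey: 50+10-7=53; pred: 7+3-3=7
Step 3: prey: 53+10-7=56; pred: 7+3-3=7
Step 4: prey: 56+11-7=60; pred: 7+3-3=7
Step 5: prey: 60+12-8=64; pred: 7+4-3=8
Step 6: prey: 64+12-10=66; pred: 8+5-4=9
Step 7: prey: 66+13-11=68; pred: 9+5-4=10
Step 8: prey: 68+13-13=68; pred: 10+6-5=11
Max prey = 68 at step 7

Answer: 68 7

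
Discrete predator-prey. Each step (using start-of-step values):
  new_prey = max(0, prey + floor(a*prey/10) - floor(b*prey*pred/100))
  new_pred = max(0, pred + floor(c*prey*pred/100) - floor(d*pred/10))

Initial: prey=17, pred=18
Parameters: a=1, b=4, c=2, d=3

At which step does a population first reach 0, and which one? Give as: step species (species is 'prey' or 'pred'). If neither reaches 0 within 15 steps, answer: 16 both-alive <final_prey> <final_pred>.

Step 1: prey: 17+1-12=6; pred: 18+6-5=19
Step 2: prey: 6+0-4=2; pred: 19+2-5=16
Step 3: prey: 2+0-1=1; pred: 16+0-4=12
Step 4: prey: 1+0-0=1; pred: 12+0-3=9
Step 5: prey: 1+0-0=1; pred: 9+0-2=7
Step 6: prey: 1+0-0=1; pred: 7+0-2=5
Step 7: prey: 1+0-0=1; pred: 5+0-1=4
Step 8: prey: 1+0-0=1; pred: 4+0-1=3
Step 9: prey: 1+0-0=1; pred: 3+0-0=3
Steps 10-15: state stable at prey=1, pred=3 (no change)
No extinction within 15 steps

Answer: 16 both-alive 1 3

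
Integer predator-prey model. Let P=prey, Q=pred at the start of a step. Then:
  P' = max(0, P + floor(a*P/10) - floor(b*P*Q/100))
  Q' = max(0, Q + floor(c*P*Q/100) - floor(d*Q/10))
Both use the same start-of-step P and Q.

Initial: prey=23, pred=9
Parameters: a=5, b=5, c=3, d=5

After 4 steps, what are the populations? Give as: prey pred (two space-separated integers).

Answer: 15 17

Derivation:
Step 1: prey: 23+11-10=24; pred: 9+6-4=11
Step 2: prey: 24+12-13=23; pred: 11+7-5=13
Step 3: prey: 23+11-14=20; pred: 13+8-6=15
Step 4: prey: 20+10-15=15; pred: 15+9-7=17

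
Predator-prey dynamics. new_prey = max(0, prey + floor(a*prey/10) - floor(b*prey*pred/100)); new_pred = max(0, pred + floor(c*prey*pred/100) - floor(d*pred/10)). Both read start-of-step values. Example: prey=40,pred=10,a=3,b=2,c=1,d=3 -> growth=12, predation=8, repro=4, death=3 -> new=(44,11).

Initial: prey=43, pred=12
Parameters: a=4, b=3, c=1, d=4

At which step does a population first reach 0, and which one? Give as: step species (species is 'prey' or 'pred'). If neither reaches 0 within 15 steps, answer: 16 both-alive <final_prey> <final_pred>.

Answer: 16 both-alive 40 12

Derivation:
Step 1: prey: 43+17-15=45; pred: 12+5-4=13
Step 2: prey: 45+18-17=46; pred: 13+5-5=13
Step 3: prey: 46+18-17=47; pred: 13+5-5=13
Step 4: prey: 47+18-18=47; pred: 13+6-5=14
Step 5: prey: 47+18-19=46; pred: 14+6-5=15
Step 6: prey: 46+18-20=44; pred: 15+6-6=15
Step 7: prey: 44+17-19=42; pred: 15+6-6=15
Step 8: prey: 42+16-18=40; pred: 15+6-6=15
Step 9: prey: 40+16-18=38; pred: 15+6-6=15
Step 10: prey: 38+15-17=36; pred: 15+5-6=14
Step 11: prey: 36+14-15=35; pred: 14+5-5=14
Step 12: prey: 35+14-14=35; pred: 14+4-5=13
Step 13: prey: 35+14-13=36; pred: 13+4-5=12
Step 14: prey: 36+14-12=38; pred: 12+4-4=12
Step 15: prey: 38+15-13=40; pred: 12+4-4=12
No extinction within 15 steps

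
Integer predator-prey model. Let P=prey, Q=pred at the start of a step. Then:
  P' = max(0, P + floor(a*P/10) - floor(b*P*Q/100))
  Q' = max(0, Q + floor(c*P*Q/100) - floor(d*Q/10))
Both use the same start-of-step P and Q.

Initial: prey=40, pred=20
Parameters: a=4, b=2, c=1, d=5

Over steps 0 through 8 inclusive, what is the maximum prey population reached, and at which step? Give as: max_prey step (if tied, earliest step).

Answer: 80 8

Derivation:
Step 1: prey: 40+16-16=40; pred: 20+8-10=18
Step 2: prey: 40+16-14=42; pred: 18+7-9=16
Step 3: prey: 42+16-13=45; pred: 16+6-8=14
Step 4: prey: 45+18-12=51; pred: 14+6-7=13
Step 5: prey: 51+20-13=58; pred: 13+6-6=13
Step 6: prey: 58+23-15=66; pred: 13+7-6=14
Step 7: prey: 66+26-18=74; pred: 14+9-7=16
Step 8: prey: 74+29-23=80; pred: 16+11-8=19
Max prey = 80 at step 8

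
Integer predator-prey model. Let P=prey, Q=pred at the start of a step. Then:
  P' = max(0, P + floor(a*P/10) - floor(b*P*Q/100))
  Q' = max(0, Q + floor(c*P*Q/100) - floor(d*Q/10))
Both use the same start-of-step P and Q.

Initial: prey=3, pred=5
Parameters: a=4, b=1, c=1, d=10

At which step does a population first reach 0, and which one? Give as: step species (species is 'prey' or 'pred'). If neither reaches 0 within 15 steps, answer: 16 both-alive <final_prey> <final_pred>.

Answer: 1 pred

Derivation:
Step 1: prey: 3+1-0=4; pred: 5+0-5=0
First extinction: pred at step 1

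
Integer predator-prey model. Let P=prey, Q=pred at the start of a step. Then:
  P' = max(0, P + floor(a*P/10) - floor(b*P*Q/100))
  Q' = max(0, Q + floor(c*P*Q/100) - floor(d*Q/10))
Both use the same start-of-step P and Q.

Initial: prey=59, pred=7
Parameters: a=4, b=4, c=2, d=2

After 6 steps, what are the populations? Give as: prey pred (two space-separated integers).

Step 1: prey: 59+23-16=66; pred: 7+8-1=14
Step 2: prey: 66+26-36=56; pred: 14+18-2=30
Step 3: prey: 56+22-67=11; pred: 30+33-6=57
Step 4: prey: 11+4-25=0; pred: 57+12-11=58
Step 5: prey: 0+0-0=0; pred: 58+0-11=47
Step 6: prey: 0+0-0=0; pred: 47+0-9=38

Answer: 0 38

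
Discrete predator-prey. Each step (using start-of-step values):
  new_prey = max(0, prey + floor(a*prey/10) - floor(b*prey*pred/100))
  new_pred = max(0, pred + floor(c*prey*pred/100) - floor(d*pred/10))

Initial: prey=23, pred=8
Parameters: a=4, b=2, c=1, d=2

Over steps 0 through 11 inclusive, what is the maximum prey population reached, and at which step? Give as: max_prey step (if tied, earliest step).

Step 1: prey: 23+9-3=29; pred: 8+1-1=8
Step 2: prey: 29+11-4=36; pred: 8+2-1=9
Step 3: prey: 36+14-6=44; pred: 9+3-1=11
Step 4: prey: 44+17-9=52; pred: 11+4-2=13
Step 5: prey: 52+20-13=59; pred: 13+6-2=17
Step 6: prey: 59+23-20=62; pred: 17+10-3=24
Step 7: prey: 62+24-29=57; pred: 24+14-4=34
Step 8: prey: 57+22-38=41; pred: 34+19-6=47
Step 9: prey: 41+16-38=19; pred: 47+19-9=57
Step 10: prey: 19+7-21=5; pred: 57+10-11=56
Step 11: prey: 5+2-5=2; pred: 56+2-11=47
Max prey = 62 at step 6

Answer: 62 6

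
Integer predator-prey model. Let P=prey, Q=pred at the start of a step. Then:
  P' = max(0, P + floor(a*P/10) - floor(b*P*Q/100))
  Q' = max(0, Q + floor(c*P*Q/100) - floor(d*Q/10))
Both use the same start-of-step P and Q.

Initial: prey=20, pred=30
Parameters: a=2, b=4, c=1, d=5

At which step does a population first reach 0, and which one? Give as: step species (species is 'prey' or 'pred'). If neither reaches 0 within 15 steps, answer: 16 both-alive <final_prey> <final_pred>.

Answer: 1 prey

Derivation:
Step 1: prey: 20+4-24=0; pred: 30+6-15=21
First extinction: prey at step 1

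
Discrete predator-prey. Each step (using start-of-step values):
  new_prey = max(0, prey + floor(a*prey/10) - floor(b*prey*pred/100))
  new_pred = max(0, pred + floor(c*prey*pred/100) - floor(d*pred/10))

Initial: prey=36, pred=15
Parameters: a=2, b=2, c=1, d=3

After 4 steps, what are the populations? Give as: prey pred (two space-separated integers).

Step 1: prey: 36+7-10=33; pred: 15+5-4=16
Step 2: prey: 33+6-10=29; pred: 16+5-4=17
Step 3: prey: 29+5-9=25; pred: 17+4-5=16
Step 4: prey: 25+5-8=22; pred: 16+4-4=16

Answer: 22 16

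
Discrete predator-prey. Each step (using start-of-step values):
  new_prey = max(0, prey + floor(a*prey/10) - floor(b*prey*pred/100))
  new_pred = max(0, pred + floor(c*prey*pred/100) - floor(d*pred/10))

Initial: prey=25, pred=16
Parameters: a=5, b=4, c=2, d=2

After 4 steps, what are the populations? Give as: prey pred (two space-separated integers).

Answer: 3 25

Derivation:
Step 1: prey: 25+12-16=21; pred: 16+8-3=21
Step 2: prey: 21+10-17=14; pred: 21+8-4=25
Step 3: prey: 14+7-14=7; pred: 25+7-5=27
Step 4: prey: 7+3-7=3; pred: 27+3-5=25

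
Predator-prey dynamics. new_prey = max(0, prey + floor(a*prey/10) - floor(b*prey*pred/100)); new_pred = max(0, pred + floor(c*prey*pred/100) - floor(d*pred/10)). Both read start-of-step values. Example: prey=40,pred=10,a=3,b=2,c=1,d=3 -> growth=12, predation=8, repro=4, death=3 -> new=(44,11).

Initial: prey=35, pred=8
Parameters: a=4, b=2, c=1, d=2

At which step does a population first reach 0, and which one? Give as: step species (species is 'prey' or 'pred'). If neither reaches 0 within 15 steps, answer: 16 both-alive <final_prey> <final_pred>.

Answer: 10 prey

Derivation:
Step 1: prey: 35+14-5=44; pred: 8+2-1=9
Step 2: prey: 44+17-7=54; pred: 9+3-1=11
Step 3: prey: 54+21-11=64; pred: 11+5-2=14
Step 4: prey: 64+25-17=72; pred: 14+8-2=20
Step 5: prey: 72+28-28=72; pred: 20+14-4=30
Step 6: prey: 72+28-43=57; pred: 30+21-6=45
Step 7: prey: 57+22-51=28; pred: 45+25-9=61
Step 8: prey: 28+11-34=5; pred: 61+17-12=66
Step 9: prey: 5+2-6=1; pred: 66+3-13=56
Step 10: prey: 1+0-1=0; pred: 56+0-11=45
First extinction: prey at step 10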